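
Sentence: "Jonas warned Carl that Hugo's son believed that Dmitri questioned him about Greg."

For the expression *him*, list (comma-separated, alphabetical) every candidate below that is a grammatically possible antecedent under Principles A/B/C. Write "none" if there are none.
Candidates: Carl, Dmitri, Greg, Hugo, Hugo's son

*him* is a pronoun; Principle B requires it to be free in its binding domain — the clause headed by 'questioned'.
— Carl: object of the matrix clause; c-commands the pronoun but lies outside its binding domain — allowed.
— Dmitri: subject of the clause headed by 'questioned'; c-commands the pronoun within its binding domain — blocked (Principle B).
— Greg: second object of the clause headed by 'questioned'; is c-commanded by the pronoun; coreference would bind this R-expression — blocked (Principle C).
— Hugo: possessor inside the subject DP of the clause headed by 'believed'; does not c-command the pronoun — Principle B does not apply; allowed.
— Hugo's son: subject of the clause headed by 'believed'; c-commands the pronoun but lies outside its binding domain — allowed.

Carl, Hugo, Hugo's son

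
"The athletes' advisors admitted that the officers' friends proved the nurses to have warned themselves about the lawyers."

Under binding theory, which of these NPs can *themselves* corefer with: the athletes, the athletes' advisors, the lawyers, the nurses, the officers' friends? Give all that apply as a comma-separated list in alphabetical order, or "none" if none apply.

*themselves* is a reflexive; Principle A requires it to be bound within its binding domain — the clause headed by 'warned'.
— the athletes: possessor inside the subject DP of the matrix clause; does not c-command the reflexive — cannot bind it (Principle A).
— the athletes' advisors: subject of the matrix clause; c-commands the reflexive but lies outside its binding domain — cannot bind it (Principle A).
— the lawyers: second object of the clause headed by 'warned'; does not c-command the reflexive — cannot bind it (Principle A).
— the nurses: subject of the clause headed by 'warned'; c-commands the reflexive within its binding domain — allowed (Principle A).
— the officers' friends: subject of the clause headed by 'proved'; c-commands the reflexive but lies outside its binding domain — cannot bind it (Principle A).

the nurses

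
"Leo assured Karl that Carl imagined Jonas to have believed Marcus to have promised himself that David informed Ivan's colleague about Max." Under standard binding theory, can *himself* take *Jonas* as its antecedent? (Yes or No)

No

*himself* is a reflexive; Principle A requires it to be bound within its binding domain — the clause headed by 'promised'.
— Jonas: subject of the clause headed by 'believed'; c-commands the reflexive but lies outside its binding domain — cannot bind it (Principle A).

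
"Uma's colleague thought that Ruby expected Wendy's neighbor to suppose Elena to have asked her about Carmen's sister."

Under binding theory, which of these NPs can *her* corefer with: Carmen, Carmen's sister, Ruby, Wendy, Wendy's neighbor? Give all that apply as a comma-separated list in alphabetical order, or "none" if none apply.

*her* is a pronoun; Principle B requires it to be free in its binding domain — the clause headed by 'asked'.
— Carmen: possessor inside the second object DP of the clause headed by 'asked'; is c-commanded by the pronoun; coreference would bind this R-expression — blocked (Principle C).
— Carmen's sister: second object of the clause headed by 'asked'; is c-commanded by the pronoun; coreference would bind this R-expression — blocked (Principle C).
— Ruby: subject of the clause headed by 'expected'; c-commands the pronoun but lies outside its binding domain — allowed.
— Wendy: possessor inside the subject DP of the clause headed by 'suppose'; does not c-command the pronoun — Principle B does not apply; allowed.
— Wendy's neighbor: subject of the clause headed by 'suppose'; c-commands the pronoun but lies outside its binding domain — allowed.

Ruby, Wendy, Wendy's neighbor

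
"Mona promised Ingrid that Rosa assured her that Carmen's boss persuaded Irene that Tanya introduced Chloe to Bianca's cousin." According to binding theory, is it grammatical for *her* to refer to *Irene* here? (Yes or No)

*Irene* is an R-expression; Principle C requires it to be free (not bound by any c-commanding expression).
— her: object of the clause headed by 'assured'; the pronoun c-commands the R-expression — coreference blocked (Principle C).

No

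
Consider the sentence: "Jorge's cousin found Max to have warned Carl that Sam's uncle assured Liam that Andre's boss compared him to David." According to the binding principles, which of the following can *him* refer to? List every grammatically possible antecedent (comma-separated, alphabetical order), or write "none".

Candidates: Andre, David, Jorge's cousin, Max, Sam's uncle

*him* is a pronoun; Principle B requires it to be free in its binding domain — the clause headed by 'compared'.
— Andre: possessor inside the subject DP of the clause headed by 'compared'; does not c-command the pronoun — Principle B does not apply; allowed.
— David: second object of the clause headed by 'compared'; is c-commanded by the pronoun; coreference would bind this R-expression — blocked (Principle C).
— Jorge's cousin: subject of the matrix clause; c-commands the pronoun but lies outside its binding domain — allowed.
— Max: subject of the clause headed by 'warned'; c-commands the pronoun but lies outside its binding domain — allowed.
— Sam's uncle: subject of the clause headed by 'assured'; c-commands the pronoun but lies outside its binding domain — allowed.

Andre, Jorge's cousin, Max, Sam's uncle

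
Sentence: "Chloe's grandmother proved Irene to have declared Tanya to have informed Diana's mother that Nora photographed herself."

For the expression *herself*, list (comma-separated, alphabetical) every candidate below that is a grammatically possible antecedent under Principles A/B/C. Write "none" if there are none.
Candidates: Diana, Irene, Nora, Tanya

*herself* is a reflexive; Principle A requires it to be bound within its binding domain — the clause headed by 'photographed'.
— Diana: possessor inside the object DP of the clause headed by 'informed'; does not c-command the reflexive — cannot bind it (Principle A).
— Irene: subject of the clause headed by 'declared'; c-commands the reflexive but lies outside its binding domain — cannot bind it (Principle A).
— Nora: subject of the clause headed by 'photographed'; c-commands the reflexive within its binding domain — allowed (Principle A).
— Tanya: subject of the clause headed by 'informed'; c-commands the reflexive but lies outside its binding domain — cannot bind it (Principle A).

Nora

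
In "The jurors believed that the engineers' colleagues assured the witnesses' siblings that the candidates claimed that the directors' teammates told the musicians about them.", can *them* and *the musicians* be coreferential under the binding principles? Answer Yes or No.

*the musicians* is an R-expression; Principle C requires it to be free (not bound by any c-commanding expression).
— them: second object of the clause headed by 'told'; the R-expression locally c-commands the pronoun — coreference blocked (Principle B on the pronoun).

No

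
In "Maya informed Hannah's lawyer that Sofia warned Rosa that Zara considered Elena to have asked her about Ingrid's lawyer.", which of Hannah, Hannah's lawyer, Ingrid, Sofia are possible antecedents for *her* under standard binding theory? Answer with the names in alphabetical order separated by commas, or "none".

*her* is a pronoun; Principle B requires it to be free in its binding domain — the clause headed by 'asked'.
— Hannah: possessor inside the object DP of the matrix clause; does not c-command the pronoun — Principle B does not apply; allowed.
— Hannah's lawyer: object of the matrix clause; c-commands the pronoun but lies outside its binding domain — allowed.
— Ingrid: possessor inside the second object DP of the clause headed by 'asked'; is c-commanded by the pronoun; coreference would bind this R-expression — blocked (Principle C).
— Sofia: subject of the clause headed by 'warned'; c-commands the pronoun but lies outside its binding domain — allowed.

Hannah, Hannah's lawyer, Sofia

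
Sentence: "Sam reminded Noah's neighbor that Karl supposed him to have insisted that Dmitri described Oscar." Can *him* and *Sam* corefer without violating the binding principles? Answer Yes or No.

Yes

*Sam* is an R-expression; Principle C requires it to be free (not bound by any c-commanding expression).
— him: subject of the clause headed by 'insisted'; the pronoun does not c-command the R-expression — coreference allowed.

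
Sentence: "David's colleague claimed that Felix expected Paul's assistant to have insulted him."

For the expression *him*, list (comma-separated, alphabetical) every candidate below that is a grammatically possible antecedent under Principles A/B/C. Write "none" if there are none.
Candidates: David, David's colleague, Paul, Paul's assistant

David, David's colleague, Paul

*him* is a pronoun; Principle B requires it to be free in its binding domain — the clause headed by 'insulted'.
— David: possessor inside the subject DP of the matrix clause; does not c-command the pronoun — Principle B does not apply; allowed.
— David's colleague: subject of the matrix clause; c-commands the pronoun but lies outside its binding domain — allowed.
— Paul: possessor inside the subject DP of the clause headed by 'insulted'; does not c-command the pronoun — Principle B does not apply; allowed.
— Paul's assistant: subject of the clause headed by 'insulted'; c-commands the pronoun within its binding domain — blocked (Principle B).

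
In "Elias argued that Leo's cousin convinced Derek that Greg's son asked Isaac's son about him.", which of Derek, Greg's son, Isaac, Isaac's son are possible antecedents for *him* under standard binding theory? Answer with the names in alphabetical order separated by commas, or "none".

Derek, Isaac

*him* is a pronoun; Principle B requires it to be free in its binding domain — the clause headed by 'asked'.
— Derek: object of the clause headed by 'convinced'; c-commands the pronoun but lies outside its binding domain — allowed.
— Greg's son: subject of the clause headed by 'asked'; c-commands the pronoun within its binding domain — blocked (Principle B).
— Isaac: possessor inside the object DP of the clause headed by 'asked'; does not c-command the pronoun — Principle B does not apply; allowed.
— Isaac's son: object of the clause headed by 'asked'; c-commands the pronoun within its binding domain — blocked (Principle B).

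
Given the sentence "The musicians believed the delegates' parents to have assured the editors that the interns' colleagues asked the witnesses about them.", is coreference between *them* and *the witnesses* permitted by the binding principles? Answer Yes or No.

*them* is a pronoun; Principle B requires it to be free in its binding domain — the clause headed by 'asked'.
— the witnesses: object of the clause headed by 'asked'; c-commands the pronoun within its binding domain — blocked (Principle B).

No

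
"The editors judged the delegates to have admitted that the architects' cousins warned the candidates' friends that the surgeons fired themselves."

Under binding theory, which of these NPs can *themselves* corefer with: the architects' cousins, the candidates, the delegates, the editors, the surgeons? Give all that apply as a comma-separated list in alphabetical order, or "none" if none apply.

the surgeons

*themselves* is a reflexive; Principle A requires it to be bound within its binding domain — the clause headed by 'fired'.
— the architects' cousins: subject of the clause headed by 'warned'; c-commands the reflexive but lies outside its binding domain — cannot bind it (Principle A).
— the candidates: possessor inside the object DP of the clause headed by 'warned'; does not c-command the reflexive — cannot bind it (Principle A).
— the delegates: subject of the clause headed by 'admitted'; c-commands the reflexive but lies outside its binding domain — cannot bind it (Principle A).
— the editors: subject of the matrix clause; c-commands the reflexive but lies outside its binding domain — cannot bind it (Principle A).
— the surgeons: subject of the clause headed by 'fired'; c-commands the reflexive within its binding domain — allowed (Principle A).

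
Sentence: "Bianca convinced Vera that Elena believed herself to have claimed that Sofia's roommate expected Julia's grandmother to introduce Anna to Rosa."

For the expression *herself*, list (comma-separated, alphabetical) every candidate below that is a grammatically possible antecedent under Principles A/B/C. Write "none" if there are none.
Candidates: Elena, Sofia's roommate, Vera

*herself* is a reflexive; Principle A requires it to be bound within its binding domain — the clause headed by 'believed'.
— Elena: subject of the clause headed by 'believed'; c-commands the reflexive within its binding domain — allowed (Principle A).
— Sofia's roommate: subject of the clause headed by 'expected'; does not c-command the reflexive — cannot bind it (Principle A).
— Vera: object of the matrix clause; c-commands the reflexive but lies outside its binding domain — cannot bind it (Principle A).

Elena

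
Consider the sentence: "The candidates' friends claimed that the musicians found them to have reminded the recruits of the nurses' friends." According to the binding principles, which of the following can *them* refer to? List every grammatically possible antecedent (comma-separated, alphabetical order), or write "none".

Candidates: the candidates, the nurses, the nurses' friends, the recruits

*them* is a pronoun; Principle B requires it to be free in its binding domain — the clause headed by 'found'.
— the candidates: possessor inside the subject DP of the matrix clause; does not c-command the pronoun — Principle B does not apply; allowed.
— the nurses: possessor inside the second object DP of the clause headed by 'reminded'; is c-commanded by the pronoun; coreference would bind this R-expression — blocked (Principle C).
— the nurses' friends: second object of the clause headed by 'reminded'; is c-commanded by the pronoun; coreference would bind this R-expression — blocked (Principle C).
— the recruits: object of the clause headed by 'reminded'; is c-commanded by the pronoun; coreference would bind this R-expression — blocked (Principle C).

the candidates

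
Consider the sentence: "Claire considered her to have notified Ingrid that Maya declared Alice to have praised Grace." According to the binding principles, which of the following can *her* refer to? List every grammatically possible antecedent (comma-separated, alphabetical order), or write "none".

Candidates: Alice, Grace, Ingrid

*her* is a pronoun; Principle B requires it to be free in its binding domain — the matrix clause.
— Alice: subject of the clause headed by 'praised'; is c-commanded by the pronoun; coreference would bind this R-expression — blocked (Principle C).
— Grace: object of the clause headed by 'praised'; is c-commanded by the pronoun; coreference would bind this R-expression — blocked (Principle C).
— Ingrid: object of the clause headed by 'notified'; is c-commanded by the pronoun; coreference would bind this R-expression — blocked (Principle C).

none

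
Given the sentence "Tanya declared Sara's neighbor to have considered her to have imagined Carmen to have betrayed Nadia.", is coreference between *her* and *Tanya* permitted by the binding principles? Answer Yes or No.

Yes

*her* is a pronoun; Principle B requires it to be free in its binding domain — the clause headed by 'considered'.
— Tanya: subject of the matrix clause; c-commands the pronoun but lies outside its binding domain — allowed.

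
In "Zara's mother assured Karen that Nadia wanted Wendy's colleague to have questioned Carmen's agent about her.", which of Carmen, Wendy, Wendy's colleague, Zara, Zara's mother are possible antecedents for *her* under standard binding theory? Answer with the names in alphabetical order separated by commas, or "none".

Carmen, Wendy, Zara, Zara's mother

*her* is a pronoun; Principle B requires it to be free in its binding domain — the clause headed by 'questioned'.
— Carmen: possessor inside the object DP of the clause headed by 'questioned'; does not c-command the pronoun — Principle B does not apply; allowed.
— Wendy: possessor inside the subject DP of the clause headed by 'questioned'; does not c-command the pronoun — Principle B does not apply; allowed.
— Wendy's colleague: subject of the clause headed by 'questioned'; c-commands the pronoun within its binding domain — blocked (Principle B).
— Zara: possessor inside the subject DP of the matrix clause; does not c-command the pronoun — Principle B does not apply; allowed.
— Zara's mother: subject of the matrix clause; c-commands the pronoun but lies outside its binding domain — allowed.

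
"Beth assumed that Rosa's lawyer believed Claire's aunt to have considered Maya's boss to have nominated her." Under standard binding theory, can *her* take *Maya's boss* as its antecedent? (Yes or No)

No

*her* is a pronoun; Principle B requires it to be free in its binding domain — the clause headed by 'nominated'.
— Maya's boss: subject of the clause headed by 'nominated'; c-commands the pronoun within its binding domain — blocked (Principle B).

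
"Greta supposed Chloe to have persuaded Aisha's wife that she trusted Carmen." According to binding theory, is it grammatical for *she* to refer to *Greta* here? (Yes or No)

*Greta* is an R-expression; Principle C requires it to be free (not bound by any c-commanding expression).
— she: subject of the clause headed by 'trusted'; the pronoun does not c-command the R-expression — coreference allowed.

Yes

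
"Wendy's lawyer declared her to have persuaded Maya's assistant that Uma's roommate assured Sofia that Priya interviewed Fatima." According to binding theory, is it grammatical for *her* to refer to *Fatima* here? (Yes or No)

No

*Fatima* is an R-expression; Principle C requires it to be free (not bound by any c-commanding expression).
— her: subject of the clause headed by 'persuaded'; the pronoun c-commands the R-expression — coreference blocked (Principle C).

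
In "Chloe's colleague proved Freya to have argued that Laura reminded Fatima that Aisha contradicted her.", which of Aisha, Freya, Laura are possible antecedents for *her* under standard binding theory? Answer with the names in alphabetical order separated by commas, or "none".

*her* is a pronoun; Principle B requires it to be free in its binding domain — the clause headed by 'contradicted'.
— Aisha: subject of the clause headed by 'contradicted'; c-commands the pronoun within its binding domain — blocked (Principle B).
— Freya: subject of the clause headed by 'argued'; c-commands the pronoun but lies outside its binding domain — allowed.
— Laura: subject of the clause headed by 'reminded'; c-commands the pronoun but lies outside its binding domain — allowed.

Freya, Laura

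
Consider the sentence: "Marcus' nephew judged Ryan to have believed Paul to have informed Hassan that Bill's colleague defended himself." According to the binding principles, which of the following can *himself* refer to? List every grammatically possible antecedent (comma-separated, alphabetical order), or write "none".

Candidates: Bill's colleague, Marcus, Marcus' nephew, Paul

Bill's colleague

*himself* is a reflexive; Principle A requires it to be bound within its binding domain — the clause headed by 'defended'.
— Bill's colleague: subject of the clause headed by 'defended'; c-commands the reflexive within its binding domain — allowed (Principle A).
— Marcus: possessor inside the subject DP of the matrix clause; does not c-command the reflexive — cannot bind it (Principle A).
— Marcus' nephew: subject of the matrix clause; c-commands the reflexive but lies outside its binding domain — cannot bind it (Principle A).
— Paul: subject of the clause headed by 'informed'; c-commands the reflexive but lies outside its binding domain — cannot bind it (Principle A).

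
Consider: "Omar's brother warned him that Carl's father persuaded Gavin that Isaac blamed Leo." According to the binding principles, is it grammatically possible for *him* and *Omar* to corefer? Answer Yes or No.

Yes

*him* is a pronoun; Principle B requires it to be free in its binding domain — the matrix clause.
— Omar: possessor inside the subject DP of the matrix clause; does not c-command the pronoun — Principle B does not apply; allowed.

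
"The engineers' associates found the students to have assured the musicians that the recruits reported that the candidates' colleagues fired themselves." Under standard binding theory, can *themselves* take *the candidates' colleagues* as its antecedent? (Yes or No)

Yes

*themselves* is a reflexive; Principle A requires it to be bound within its binding domain — the clause headed by 'fired'.
— the candidates' colleagues: subject of the clause headed by 'fired'; c-commands the reflexive within its binding domain — allowed (Principle A).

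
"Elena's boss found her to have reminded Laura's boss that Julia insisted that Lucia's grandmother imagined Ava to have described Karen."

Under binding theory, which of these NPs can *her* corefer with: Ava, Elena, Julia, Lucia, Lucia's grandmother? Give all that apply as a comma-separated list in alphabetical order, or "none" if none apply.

Elena

*her* is a pronoun; Principle B requires it to be free in its binding domain — the matrix clause.
— Ava: subject of the clause headed by 'described'; is c-commanded by the pronoun; coreference would bind this R-expression — blocked (Principle C).
— Elena: possessor inside the subject DP of the matrix clause; does not c-command the pronoun — Principle B does not apply; allowed.
— Julia: subject of the clause headed by 'insisted'; is c-commanded by the pronoun; coreference would bind this R-expression — blocked (Principle C).
— Lucia: possessor inside the subject DP of the clause headed by 'imagined'; is c-commanded by the pronoun; coreference would bind this R-expression — blocked (Principle C).
— Lucia's grandmother: subject of the clause headed by 'imagined'; is c-commanded by the pronoun; coreference would bind this R-expression — blocked (Principle C).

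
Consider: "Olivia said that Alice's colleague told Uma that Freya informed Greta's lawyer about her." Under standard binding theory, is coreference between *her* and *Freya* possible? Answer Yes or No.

No

*Freya* is an R-expression; Principle C requires it to be free (not bound by any c-commanding expression).
— her: second object of the clause headed by 'informed'; the R-expression locally c-commands the pronoun — coreference blocked (Principle B on the pronoun).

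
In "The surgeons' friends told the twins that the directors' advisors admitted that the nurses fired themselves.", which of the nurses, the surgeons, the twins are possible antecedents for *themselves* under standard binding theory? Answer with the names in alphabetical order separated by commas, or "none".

the nurses

*themselves* is a reflexive; Principle A requires it to be bound within its binding domain — the clause headed by 'fired'.
— the nurses: subject of the clause headed by 'fired'; c-commands the reflexive within its binding domain — allowed (Principle A).
— the surgeons: possessor inside the subject DP of the matrix clause; does not c-command the reflexive — cannot bind it (Principle A).
— the twins: object of the matrix clause; c-commands the reflexive but lies outside its binding domain — cannot bind it (Principle A).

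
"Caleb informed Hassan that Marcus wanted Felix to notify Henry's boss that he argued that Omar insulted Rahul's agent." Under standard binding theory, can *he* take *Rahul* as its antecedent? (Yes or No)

*he* is a pronoun; Principle B requires it to be free in its binding domain — the clause headed by 'argued'.
— Rahul: possessor inside the object DP of the clause headed by 'insulted'; is c-commanded by the pronoun; coreference would bind this R-expression — blocked (Principle C).

No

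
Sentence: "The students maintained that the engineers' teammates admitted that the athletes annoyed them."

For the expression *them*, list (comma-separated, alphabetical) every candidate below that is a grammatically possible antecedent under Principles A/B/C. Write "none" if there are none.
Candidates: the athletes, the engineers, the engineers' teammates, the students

*them* is a pronoun; Principle B requires it to be free in its binding domain — the clause headed by 'annoyed'.
— the athletes: subject of the clause headed by 'annoyed'; c-commands the pronoun within its binding domain — blocked (Principle B).
— the engineers: possessor inside the subject DP of the clause headed by 'admitted'; does not c-command the pronoun — Principle B does not apply; allowed.
— the engineers' teammates: subject of the clause headed by 'admitted'; c-commands the pronoun but lies outside its binding domain — allowed.
— the students: subject of the matrix clause; c-commands the pronoun but lies outside its binding domain — allowed.

the engineers, the engineers' teammates, the students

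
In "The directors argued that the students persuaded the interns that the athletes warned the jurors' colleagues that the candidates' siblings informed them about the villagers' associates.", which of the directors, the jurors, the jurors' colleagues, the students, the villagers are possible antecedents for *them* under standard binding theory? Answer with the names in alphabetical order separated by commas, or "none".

*them* is a pronoun; Principle B requires it to be free in its binding domain — the clause headed by 'informed'.
— the directors: subject of the matrix clause; c-commands the pronoun but lies outside its binding domain — allowed.
— the jurors: possessor inside the object DP of the clause headed by 'warned'; does not c-command the pronoun — Principle B does not apply; allowed.
— the jurors' colleagues: object of the clause headed by 'warned'; c-commands the pronoun but lies outside its binding domain — allowed.
— the students: subject of the clause headed by 'persuaded'; c-commands the pronoun but lies outside its binding domain — allowed.
— the villagers: possessor inside the second object DP of the clause headed by 'informed'; is c-commanded by the pronoun; coreference would bind this R-expression — blocked (Principle C).

the directors, the jurors, the jurors' colleagues, the students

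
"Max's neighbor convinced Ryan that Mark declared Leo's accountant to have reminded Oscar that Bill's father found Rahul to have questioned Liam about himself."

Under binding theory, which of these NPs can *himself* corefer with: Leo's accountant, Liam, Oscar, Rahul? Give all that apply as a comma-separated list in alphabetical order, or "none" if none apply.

Liam, Rahul

*himself* is a reflexive; Principle A requires it to be bound within its binding domain — the clause headed by 'questioned'.
— Leo's accountant: subject of the clause headed by 'reminded'; c-commands the reflexive but lies outside its binding domain — cannot bind it (Principle A).
— Liam: object of the clause headed by 'questioned'; c-commands the reflexive within its binding domain — allowed (Principle A).
— Oscar: object of the clause headed by 'reminded'; c-commands the reflexive but lies outside its binding domain — cannot bind it (Principle A).
— Rahul: subject of the clause headed by 'questioned'; c-commands the reflexive within its binding domain — allowed (Principle A).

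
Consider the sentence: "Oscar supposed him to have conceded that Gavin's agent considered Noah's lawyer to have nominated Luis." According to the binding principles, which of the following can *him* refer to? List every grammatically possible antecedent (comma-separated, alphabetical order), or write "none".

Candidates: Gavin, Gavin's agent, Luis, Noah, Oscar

*him* is a pronoun; Principle B requires it to be free in its binding domain — the matrix clause.
— Gavin: possessor inside the subject DP of the clause headed by 'considered'; is c-commanded by the pronoun; coreference would bind this R-expression — blocked (Principle C).
— Gavin's agent: subject of the clause headed by 'considered'; is c-commanded by the pronoun; coreference would bind this R-expression — blocked (Principle C).
— Luis: object of the clause headed by 'nominated'; is c-commanded by the pronoun; coreference would bind this R-expression — blocked (Principle C).
— Noah: possessor inside the subject DP of the clause headed by 'nominated'; is c-commanded by the pronoun; coreference would bind this R-expression — blocked (Principle C).
— Oscar: subject of the matrix clause; c-commands the pronoun within its binding domain — blocked (Principle B).

none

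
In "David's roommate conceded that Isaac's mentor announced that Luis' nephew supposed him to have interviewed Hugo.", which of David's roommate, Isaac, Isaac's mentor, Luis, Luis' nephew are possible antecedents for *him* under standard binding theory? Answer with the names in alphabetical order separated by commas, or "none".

David's roommate, Isaac, Isaac's mentor, Luis

*him* is a pronoun; Principle B requires it to be free in its binding domain — the clause headed by 'supposed'.
— David's roommate: subject of the matrix clause; c-commands the pronoun but lies outside its binding domain — allowed.
— Isaac: possessor inside the subject DP of the clause headed by 'announced'; does not c-command the pronoun — Principle B does not apply; allowed.
— Isaac's mentor: subject of the clause headed by 'announced'; c-commands the pronoun but lies outside its binding domain — allowed.
— Luis: possessor inside the subject DP of the clause headed by 'supposed'; does not c-command the pronoun — Principle B does not apply; allowed.
— Luis' nephew: subject of the clause headed by 'supposed'; c-commands the pronoun within its binding domain — blocked (Principle B).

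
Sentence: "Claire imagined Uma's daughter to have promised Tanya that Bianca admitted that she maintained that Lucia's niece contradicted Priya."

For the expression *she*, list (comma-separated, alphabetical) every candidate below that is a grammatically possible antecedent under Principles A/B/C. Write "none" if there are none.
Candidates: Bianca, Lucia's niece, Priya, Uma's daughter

*she* is a pronoun; Principle B requires it to be free in its binding domain — the clause headed by 'maintained'.
— Bianca: subject of the clause headed by 'admitted'; c-commands the pronoun but lies outside its binding domain — allowed.
— Lucia's niece: subject of the clause headed by 'contradicted'; is c-commanded by the pronoun; coreference would bind this R-expression — blocked (Principle C).
— Priya: object of the clause headed by 'contradicted'; is c-commanded by the pronoun; coreference would bind this R-expression — blocked (Principle C).
— Uma's daughter: subject of the clause headed by 'promised'; c-commands the pronoun but lies outside its binding domain — allowed.

Bianca, Uma's daughter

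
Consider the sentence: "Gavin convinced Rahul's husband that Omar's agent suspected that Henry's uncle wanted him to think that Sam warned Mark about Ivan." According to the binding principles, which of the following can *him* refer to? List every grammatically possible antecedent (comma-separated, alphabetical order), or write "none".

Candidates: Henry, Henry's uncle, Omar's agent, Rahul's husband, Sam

Henry, Omar's agent, Rahul's husband

*him* is a pronoun; Principle B requires it to be free in its binding domain — the clause headed by 'wanted'.
— Henry: possessor inside the subject DP of the clause headed by 'wanted'; does not c-command the pronoun — Principle B does not apply; allowed.
— Henry's uncle: subject of the clause headed by 'wanted'; c-commands the pronoun within its binding domain — blocked (Principle B).
— Omar's agent: subject of the clause headed by 'suspected'; c-commands the pronoun but lies outside its binding domain — allowed.
— Rahul's husband: object of the matrix clause; c-commands the pronoun but lies outside its binding domain — allowed.
— Sam: subject of the clause headed by 'warned'; is c-commanded by the pronoun; coreference would bind this R-expression — blocked (Principle C).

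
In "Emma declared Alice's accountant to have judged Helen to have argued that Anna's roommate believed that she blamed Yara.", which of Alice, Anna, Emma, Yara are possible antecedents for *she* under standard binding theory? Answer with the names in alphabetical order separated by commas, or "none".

Alice, Anna, Emma

*she* is a pronoun; Principle B requires it to be free in its binding domain — the clause headed by 'blamed'.
— Alice: possessor inside the subject DP of the clause headed by 'judged'; does not c-command the pronoun — Principle B does not apply; allowed.
— Anna: possessor inside the subject DP of the clause headed by 'believed'; does not c-command the pronoun — Principle B does not apply; allowed.
— Emma: subject of the matrix clause; c-commands the pronoun but lies outside its binding domain — allowed.
— Yara: object of the clause headed by 'blamed'; is c-commanded by the pronoun; coreference would bind this R-expression — blocked (Principle C).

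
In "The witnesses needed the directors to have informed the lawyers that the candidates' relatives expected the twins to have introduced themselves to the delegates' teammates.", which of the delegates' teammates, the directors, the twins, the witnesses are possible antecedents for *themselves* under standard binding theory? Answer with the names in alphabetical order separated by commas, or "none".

the twins

*themselves* is a reflexive; Principle A requires it to be bound within its binding domain — the clause headed by 'introduced'.
— the delegates' teammates: second object of the clause headed by 'introduced'; does not c-command the reflexive — cannot bind it (Principle A).
— the directors: subject of the clause headed by 'informed'; c-commands the reflexive but lies outside its binding domain — cannot bind it (Principle A).
— the twins: subject of the clause headed by 'introduced'; c-commands the reflexive within its binding domain — allowed (Principle A).
— the witnesses: subject of the matrix clause; c-commands the reflexive but lies outside its binding domain — cannot bind it (Principle A).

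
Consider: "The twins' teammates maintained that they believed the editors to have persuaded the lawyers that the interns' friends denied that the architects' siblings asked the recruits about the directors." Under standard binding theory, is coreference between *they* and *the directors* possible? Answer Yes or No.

*the directors* is an R-expression; Principle C requires it to be free (not bound by any c-commanding expression).
— they: subject of the clause headed by 'believed'; the pronoun c-commands the R-expression — coreference blocked (Principle C).

No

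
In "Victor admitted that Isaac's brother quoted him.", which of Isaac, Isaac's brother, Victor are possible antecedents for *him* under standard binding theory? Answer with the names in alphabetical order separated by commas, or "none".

Isaac, Victor

*him* is a pronoun; Principle B requires it to be free in its binding domain — the clause headed by 'quoted'.
— Isaac: possessor inside the subject DP of the clause headed by 'quoted'; does not c-command the pronoun — Principle B does not apply; allowed.
— Isaac's brother: subject of the clause headed by 'quoted'; c-commands the pronoun within its binding domain — blocked (Principle B).
— Victor: subject of the matrix clause; c-commands the pronoun but lies outside its binding domain — allowed.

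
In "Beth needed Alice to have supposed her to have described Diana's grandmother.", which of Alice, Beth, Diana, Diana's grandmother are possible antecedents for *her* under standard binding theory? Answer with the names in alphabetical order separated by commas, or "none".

*her* is a pronoun; Principle B requires it to be free in its binding domain — the clause headed by 'supposed'.
— Alice: subject of the clause headed by 'supposed'; c-commands the pronoun within its binding domain — blocked (Principle B).
— Beth: subject of the matrix clause; c-commands the pronoun but lies outside its binding domain — allowed.
— Diana: possessor inside the object DP of the clause headed by 'described'; is c-commanded by the pronoun; coreference would bind this R-expression — blocked (Principle C).
— Diana's grandmother: object of the clause headed by 'described'; is c-commanded by the pronoun; coreference would bind this R-expression — blocked (Principle C).

Beth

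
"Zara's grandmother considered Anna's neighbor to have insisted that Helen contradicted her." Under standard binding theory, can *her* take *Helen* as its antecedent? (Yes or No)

*her* is a pronoun; Principle B requires it to be free in its binding domain — the clause headed by 'contradicted'.
— Helen: subject of the clause headed by 'contradicted'; c-commands the pronoun within its binding domain — blocked (Principle B).

No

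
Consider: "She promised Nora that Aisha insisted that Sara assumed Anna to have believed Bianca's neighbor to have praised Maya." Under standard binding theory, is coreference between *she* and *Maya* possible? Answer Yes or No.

No

*Maya* is an R-expression; Principle C requires it to be free (not bound by any c-commanding expression).
— she: subject of the matrix clause; the pronoun c-commands the R-expression — coreference blocked (Principle C).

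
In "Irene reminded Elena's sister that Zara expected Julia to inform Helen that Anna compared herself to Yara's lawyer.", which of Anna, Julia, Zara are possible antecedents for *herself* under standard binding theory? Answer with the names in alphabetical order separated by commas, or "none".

*herself* is a reflexive; Principle A requires it to be bound within its binding domain — the clause headed by 'compared'.
— Anna: subject of the clause headed by 'compared'; c-commands the reflexive within its binding domain — allowed (Principle A).
— Julia: subject of the clause headed by 'inform'; c-commands the reflexive but lies outside its binding domain — cannot bind it (Principle A).
— Zara: subject of the clause headed by 'expected'; c-commands the reflexive but lies outside its binding domain — cannot bind it (Principle A).

Anna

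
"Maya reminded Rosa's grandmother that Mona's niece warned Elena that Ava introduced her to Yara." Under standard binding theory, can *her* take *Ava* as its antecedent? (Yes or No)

*her* is a pronoun; Principle B requires it to be free in its binding domain — the clause headed by 'introduced'.
— Ava: subject of the clause headed by 'introduced'; c-commands the pronoun within its binding domain — blocked (Principle B).

No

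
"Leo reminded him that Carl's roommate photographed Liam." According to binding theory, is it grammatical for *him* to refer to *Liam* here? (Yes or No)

*Liam* is an R-expression; Principle C requires it to be free (not bound by any c-commanding expression).
— him: object of the matrix clause; the pronoun c-commands the R-expression — coreference blocked (Principle C).

No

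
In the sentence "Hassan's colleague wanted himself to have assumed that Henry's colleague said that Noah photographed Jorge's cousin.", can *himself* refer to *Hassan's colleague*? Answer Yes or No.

*himself* is a reflexive; Principle A requires it to be bound within its binding domain — the matrix clause.
— Hassan's colleague: subject of the matrix clause; c-commands the reflexive within its binding domain — allowed (Principle A).

Yes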